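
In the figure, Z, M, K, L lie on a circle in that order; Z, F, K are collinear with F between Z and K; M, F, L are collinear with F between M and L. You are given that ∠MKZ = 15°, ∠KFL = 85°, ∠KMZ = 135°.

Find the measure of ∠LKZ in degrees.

1. ∠MLZ = 15°  [same arc ZM]
2. ∠LFZ = 95°  [linear pair at F on ZK]
3. ∠KLZ = 45°  [cyclic ZMKL, opposite ∠M+∠L]
4. ∠KZL = 70°  [△ZFL]
5. ∠LKZ = 65°  [△ZKL]

∠LKZ = 65°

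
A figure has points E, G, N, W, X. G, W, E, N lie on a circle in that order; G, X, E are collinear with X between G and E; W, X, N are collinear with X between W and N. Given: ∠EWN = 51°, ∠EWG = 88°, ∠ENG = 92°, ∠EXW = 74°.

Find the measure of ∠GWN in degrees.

1. ∠GEW = 55°  [△WXE]
2. ∠EGW = 37°  [△GWE]
3. ∠GXW = 106°  [linear pair at X on GE]
4. ∠GWN = 37°  [△GXW]

∠GWN = 37°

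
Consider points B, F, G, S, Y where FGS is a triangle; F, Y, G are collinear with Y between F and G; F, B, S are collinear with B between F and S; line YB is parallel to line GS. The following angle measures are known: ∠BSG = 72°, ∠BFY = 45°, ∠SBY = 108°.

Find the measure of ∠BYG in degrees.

∠BYG = 117°

1. ∠FBY = 72°  [linear pair at B on FS]
2. ∠BYF = 63°  [△FYB]
3. ∠BYG = 117°  [linear pair at Y on FG]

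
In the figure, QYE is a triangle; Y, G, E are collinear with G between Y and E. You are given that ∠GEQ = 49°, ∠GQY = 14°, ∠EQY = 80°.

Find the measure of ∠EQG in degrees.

∠EQG = 66°

1. ∠QEY = 49°  [G on ray EY]
2. ∠EYQ = 51°  [△QYE]
3. ∠GYQ = 51°  [G on ray YE]
4. ∠QGY = 115°  [△QYG]
5. ∠EGQ = 65°  [linear pair at G on YE]
6. ∠EQG = 66°  [△QGE]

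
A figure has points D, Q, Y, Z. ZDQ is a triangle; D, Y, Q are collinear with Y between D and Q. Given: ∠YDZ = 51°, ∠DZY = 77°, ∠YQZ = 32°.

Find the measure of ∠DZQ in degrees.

1. ∠QDZ = 51°  [Y on ray DQ]
2. ∠DQZ = 32°  [Y on ray QD]
3. ∠DZQ = 97°  [△ZDQ]

∠DZQ = 97°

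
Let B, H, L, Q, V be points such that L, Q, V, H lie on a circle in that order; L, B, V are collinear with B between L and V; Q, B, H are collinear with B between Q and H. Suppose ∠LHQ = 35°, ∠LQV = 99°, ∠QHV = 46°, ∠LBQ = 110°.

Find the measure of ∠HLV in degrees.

1. ∠LVQ = 35°  [same arc LQ]
2. ∠QBV = 70°  [linear pair at B on LV]
3. ∠HQV = 75°  [△QBV]
4. ∠HLV = 75°  [same arc VH]

∠HLV = 75°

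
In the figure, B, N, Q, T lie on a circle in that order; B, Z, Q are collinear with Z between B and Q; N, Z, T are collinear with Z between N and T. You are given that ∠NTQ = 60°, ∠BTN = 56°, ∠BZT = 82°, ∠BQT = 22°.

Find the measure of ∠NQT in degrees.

∠NQT = 78°

1. ∠BQN = 56°  [same arc BN]
2. ∠NZQ = 82°  [vertical angles at Z]
3. ∠QNT = 42°  [△NZQ]
4. ∠NQT = 78°  [△NQT]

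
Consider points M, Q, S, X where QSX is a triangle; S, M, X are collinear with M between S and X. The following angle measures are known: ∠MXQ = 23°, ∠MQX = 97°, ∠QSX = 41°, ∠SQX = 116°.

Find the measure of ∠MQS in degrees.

∠MQS = 19°

1. ∠QMX = 60°  [△QMX]
2. ∠MSQ = 41°  [M on ray SX]
3. ∠QMS = 120°  [linear pair at M on SX]
4. ∠MQS = 19°  [△QSM]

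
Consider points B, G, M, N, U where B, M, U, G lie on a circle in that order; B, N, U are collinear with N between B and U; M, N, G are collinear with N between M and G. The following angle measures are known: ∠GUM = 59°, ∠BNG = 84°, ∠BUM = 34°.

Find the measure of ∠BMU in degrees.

1. ∠GBM = 121°  [cyclic BMUG, opposite ∠B+∠U]
2. ∠MNU = 84°  [vertical angles at N]
3. ∠BGM = 34°  [same arc BM]
4. ∠BMG = 25°  [△BMG]
5. ∠BNM = 96°  [linear pair at N on BU]
6. ∠MBU = 59°  [△BNM]
7. ∠BMU = 87°  [△BMU]

∠BMU = 87°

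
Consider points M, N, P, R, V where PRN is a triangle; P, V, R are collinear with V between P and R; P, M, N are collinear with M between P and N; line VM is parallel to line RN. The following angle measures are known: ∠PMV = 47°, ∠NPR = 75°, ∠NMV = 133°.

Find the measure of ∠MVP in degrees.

1. ∠PNR = 47°  [VM∥RN, corresponding at M]
2. ∠NRP = 58°  [△PRN]
3. ∠MVP = 58°  [VM∥RN, corresponding at V]

∠MVP = 58°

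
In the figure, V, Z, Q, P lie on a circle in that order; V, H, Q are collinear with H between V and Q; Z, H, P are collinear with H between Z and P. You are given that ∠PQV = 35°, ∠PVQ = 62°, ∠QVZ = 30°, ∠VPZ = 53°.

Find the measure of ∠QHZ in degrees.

∠QHZ = 65°

1. ∠PZQ = 62°  [same arc QP]
2. ∠VQZ = 53°  [same arc VZ]
3. ∠QHZ = 65°  [△ZHQ]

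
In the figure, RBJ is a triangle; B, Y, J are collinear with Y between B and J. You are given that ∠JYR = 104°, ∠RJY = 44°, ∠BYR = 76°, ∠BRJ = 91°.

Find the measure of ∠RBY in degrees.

∠RBY = 45°

1. ∠BJR = 44°  [Y on ray JB]
2. ∠JBR = 45°  [△RBJ]
3. ∠RBY = 45°  [Y on ray BJ]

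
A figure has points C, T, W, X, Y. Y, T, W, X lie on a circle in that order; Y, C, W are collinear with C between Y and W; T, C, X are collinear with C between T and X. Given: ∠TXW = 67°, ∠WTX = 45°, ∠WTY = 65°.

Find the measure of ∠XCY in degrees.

1. ∠TYW = 67°  [same arc TW]
2. ∠WYX = 45°  [same arc WX]
3. ∠TWY = 48°  [△YTW]
4. ∠TXY = 48°  [same arc YT]
5. ∠XCY = 87°  [△YCX]

∠XCY = 87°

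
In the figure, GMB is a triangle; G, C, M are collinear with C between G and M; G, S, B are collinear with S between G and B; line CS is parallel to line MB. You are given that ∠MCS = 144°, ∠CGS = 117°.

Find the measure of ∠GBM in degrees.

∠GBM = 27°

1. ∠GCS = 36°  [linear pair at C on GM]
2. ∠CSG = 27°  [△GCS]
3. ∠GBM = 27°  [CS∥MB, corresponding at S]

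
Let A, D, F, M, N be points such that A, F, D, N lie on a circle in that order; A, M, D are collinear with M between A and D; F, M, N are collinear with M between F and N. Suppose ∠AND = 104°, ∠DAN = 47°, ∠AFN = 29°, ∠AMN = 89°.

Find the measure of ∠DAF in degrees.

1. ∠ADN = 29°  [△ADN]
2. ∠DMN = 91°  [linear pair at M on AD]
3. ∠DNF = 60°  [△DMN]
4. ∠DAF = 60°  [same arc FD]

∠DAF = 60°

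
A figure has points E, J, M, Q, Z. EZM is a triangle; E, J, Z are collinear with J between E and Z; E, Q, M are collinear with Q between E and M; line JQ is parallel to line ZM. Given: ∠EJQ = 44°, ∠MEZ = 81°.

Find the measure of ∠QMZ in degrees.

∠QMZ = 55°

1. ∠EZM = 44°  [JQ∥ZM, corresponding at J]
2. ∠EMZ = 55°  [△EZM]
3. ∠QMZ = 55°  [Q on ray ME]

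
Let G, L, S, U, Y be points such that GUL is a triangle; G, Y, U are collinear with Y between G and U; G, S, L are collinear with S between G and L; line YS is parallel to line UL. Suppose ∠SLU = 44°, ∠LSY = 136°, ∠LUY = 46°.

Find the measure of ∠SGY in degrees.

∠SGY = 90°

1. ∠GLU = 44°  [S on ray LG]
2. ∠GUL = 46°  [Y on ray UG]
3. ∠LGU = 90°  [△GUL]
4. ∠SGY = 90°  [Y on GU, S on GL]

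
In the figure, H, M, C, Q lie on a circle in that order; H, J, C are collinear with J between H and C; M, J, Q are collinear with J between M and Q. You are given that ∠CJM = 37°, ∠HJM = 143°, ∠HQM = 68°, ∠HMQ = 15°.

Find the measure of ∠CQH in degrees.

1. ∠HJQ = 37°  [vertical angles at J]
2. ∠CHQ = 75°  [△HJQ]
3. ∠HCQ = 15°  [same arc HQ]
4. ∠CQH = 90°  [△HCQ]

∠CQH = 90°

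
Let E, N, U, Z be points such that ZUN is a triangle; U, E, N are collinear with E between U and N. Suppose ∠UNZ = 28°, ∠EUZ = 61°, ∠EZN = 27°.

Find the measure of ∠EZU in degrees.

∠EZU = 64°

1. ∠ENZ = 28°  [E on ray NU]
2. ∠NEZ = 125°  [△ZEN]
3. ∠UEZ = 55°  [linear pair at E on UN]
4. ∠EZU = 64°  [△ZUE]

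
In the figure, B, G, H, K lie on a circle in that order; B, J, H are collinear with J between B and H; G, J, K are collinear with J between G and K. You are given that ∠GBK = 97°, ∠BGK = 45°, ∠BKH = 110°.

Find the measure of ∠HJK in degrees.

∠HJK = 63°

1. ∠BKG = 38°  [△BGK]
2. ∠BHK = 45°  [same arc BK]
3. ∠HBK = 25°  [△BHK]
4. ∠BJK = 117°  [△BJK]
5. ∠HJK = 63°  [linear pair at J on BH]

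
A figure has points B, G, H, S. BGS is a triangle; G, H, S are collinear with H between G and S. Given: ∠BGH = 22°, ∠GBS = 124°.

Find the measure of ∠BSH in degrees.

∠BSH = 34°

1. ∠BGS = 22°  [H on ray GS]
2. ∠BSG = 34°  [△BGS]
3. ∠BSH = 34°  [H on ray SG]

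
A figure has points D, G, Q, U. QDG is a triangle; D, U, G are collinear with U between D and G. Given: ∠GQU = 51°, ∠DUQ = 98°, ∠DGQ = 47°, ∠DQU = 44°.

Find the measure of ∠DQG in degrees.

∠DQG = 95°

1. ∠QDU = 38°  [△QDU]
2. ∠GDQ = 38°  [U on ray DG]
3. ∠DQG = 95°  [△QDG]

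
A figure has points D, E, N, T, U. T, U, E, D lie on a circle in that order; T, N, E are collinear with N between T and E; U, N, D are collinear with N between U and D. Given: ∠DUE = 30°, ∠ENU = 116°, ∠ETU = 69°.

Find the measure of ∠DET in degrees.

∠DET = 47°

1. ∠DNT = 116°  [vertical angles at N]
2. ∠EDU = 69°  [same arc UE]
3. ∠DNE = 64°  [linear pair at N on TE]
4. ∠DET = 47°  [△END]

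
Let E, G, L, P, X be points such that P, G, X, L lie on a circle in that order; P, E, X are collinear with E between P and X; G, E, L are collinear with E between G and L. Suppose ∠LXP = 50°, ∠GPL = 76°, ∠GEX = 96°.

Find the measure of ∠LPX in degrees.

∠LPX = 30°

1. ∠LGP = 50°  [same arc PL]
2. ∠GLP = 54°  [△PGL]
3. ∠LEP = 96°  [vertical angles at E]
4. ∠LPX = 30°  [△PEL]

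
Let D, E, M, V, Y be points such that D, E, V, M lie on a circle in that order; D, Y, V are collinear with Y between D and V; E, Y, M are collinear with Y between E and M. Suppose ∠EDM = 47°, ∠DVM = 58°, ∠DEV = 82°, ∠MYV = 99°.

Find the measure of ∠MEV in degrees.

1. ∠EVM = 133°  [cyclic DEVM, opposite ∠D+∠V]
2. ∠EMV = 23°  [△VYM]
3. ∠MEV = 24°  [△EVM]

∠MEV = 24°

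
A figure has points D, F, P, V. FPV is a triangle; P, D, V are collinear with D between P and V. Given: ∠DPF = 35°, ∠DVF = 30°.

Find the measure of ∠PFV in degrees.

1. ∠FPV = 35°  [D on ray PV]
2. ∠FVP = 30°  [D on ray VP]
3. ∠PFV = 115°  [△FPV]

∠PFV = 115°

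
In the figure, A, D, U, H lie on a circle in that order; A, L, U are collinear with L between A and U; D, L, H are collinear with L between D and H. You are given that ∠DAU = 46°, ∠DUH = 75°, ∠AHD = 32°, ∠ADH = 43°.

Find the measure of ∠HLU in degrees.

1. ∠DHU = 46°  [same arc DU]
2. ∠AUH = 43°  [same arc AH]
3. ∠HLU = 91°  [△ULH]

∠HLU = 91°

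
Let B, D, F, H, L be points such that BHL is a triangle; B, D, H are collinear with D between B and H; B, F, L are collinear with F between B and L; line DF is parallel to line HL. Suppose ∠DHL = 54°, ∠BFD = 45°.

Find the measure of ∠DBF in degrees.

1. ∠BHL = 54°  [D on ray HB]
2. ∠BLH = 45°  [DF∥HL, corresponding at F]
3. ∠HBL = 81°  [△BHL]
4. ∠DBF = 81°  [D on BH, F on BL]

∠DBF = 81°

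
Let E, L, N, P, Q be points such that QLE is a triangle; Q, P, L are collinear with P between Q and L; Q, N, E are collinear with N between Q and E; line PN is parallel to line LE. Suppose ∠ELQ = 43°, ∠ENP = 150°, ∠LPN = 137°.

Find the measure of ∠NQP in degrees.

1. ∠NPQ = 43°  [PN∥LE, corresponding at P]
2. ∠PNQ = 30°  [linear pair at N on QE]
3. ∠NQP = 107°  [△QPN]

∠NQP = 107°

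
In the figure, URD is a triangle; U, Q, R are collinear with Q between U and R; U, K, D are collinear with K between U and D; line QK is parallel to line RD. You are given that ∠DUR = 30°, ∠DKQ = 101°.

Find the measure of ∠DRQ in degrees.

1. ∠KUQ = 30°  [Q on UR, K on UD]
2. ∠QKU = 79°  [linear pair at K on UD]
3. ∠KQU = 71°  [△UQK]
4. ∠KQR = 109°  [linear pair at Q on UR]
5. ∠DRQ = 71°  [QK∥RD, co-interior at R–Q]

∠DRQ = 71°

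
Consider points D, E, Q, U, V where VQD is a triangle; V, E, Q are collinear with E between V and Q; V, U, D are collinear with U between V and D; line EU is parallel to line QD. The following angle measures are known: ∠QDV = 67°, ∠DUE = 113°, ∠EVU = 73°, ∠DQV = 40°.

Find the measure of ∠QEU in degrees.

∠QEU = 140°

1. ∠EUV = 67°  [EU∥QD, corresponding at U]
2. ∠UEV = 40°  [△VEU]
3. ∠QEU = 140°  [linear pair at E on VQ]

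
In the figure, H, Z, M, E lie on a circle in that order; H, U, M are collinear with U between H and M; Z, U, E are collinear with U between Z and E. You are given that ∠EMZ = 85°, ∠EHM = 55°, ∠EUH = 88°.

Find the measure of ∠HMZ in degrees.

∠HMZ = 37°

1. ∠EZM = 55°  [same arc ME]
2. ∠MUZ = 88°  [vertical angles at U]
3. ∠HMZ = 37°  [△ZUM]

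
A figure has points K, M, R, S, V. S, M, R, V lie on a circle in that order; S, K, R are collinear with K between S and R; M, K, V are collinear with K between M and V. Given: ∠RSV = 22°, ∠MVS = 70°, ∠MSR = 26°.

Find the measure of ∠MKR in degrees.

∠MKR = 88°

1. ∠RMV = 22°  [same arc RV]
2. ∠MRS = 70°  [same arc SM]
3. ∠MKR = 88°  [△MKR]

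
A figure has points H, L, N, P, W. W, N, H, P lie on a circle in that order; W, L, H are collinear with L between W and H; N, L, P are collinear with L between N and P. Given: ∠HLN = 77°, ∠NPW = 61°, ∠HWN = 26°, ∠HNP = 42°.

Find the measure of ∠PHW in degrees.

∠PHW = 51°

1. ∠PLW = 77°  [vertical angles at L]
2. ∠HPN = 26°  [same arc NH]
3. ∠HLP = 103°  [linear pair at L on WH]
4. ∠PHW = 51°  [△HLP]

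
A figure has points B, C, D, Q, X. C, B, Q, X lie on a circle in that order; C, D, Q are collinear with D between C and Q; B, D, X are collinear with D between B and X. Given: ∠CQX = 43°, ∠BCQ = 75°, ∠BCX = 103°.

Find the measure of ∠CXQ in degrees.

∠CXQ = 109°

1. ∠BXQ = 75°  [same arc BQ]
2. ∠BQX = 77°  [cyclic CBQX, opposite ∠C+∠Q]
3. ∠QBX = 28°  [△BQX]
4. ∠QCX = 28°  [same arc QX]
5. ∠CXQ = 109°  [△CQX]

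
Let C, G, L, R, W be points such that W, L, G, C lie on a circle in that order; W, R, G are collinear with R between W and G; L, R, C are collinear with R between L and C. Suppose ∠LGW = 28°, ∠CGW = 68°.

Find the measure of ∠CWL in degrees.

∠CWL = 84°

1. ∠LCW = 28°  [same arc WL]
2. ∠CLW = 68°  [same arc WC]
3. ∠CWL = 84°  [△WLC]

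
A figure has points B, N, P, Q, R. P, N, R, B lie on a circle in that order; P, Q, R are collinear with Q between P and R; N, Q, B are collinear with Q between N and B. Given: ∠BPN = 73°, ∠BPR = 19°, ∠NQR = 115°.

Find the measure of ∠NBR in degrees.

1. ∠BRN = 107°  [cyclic PNRB, opposite ∠P+∠R]
2. ∠BNR = 19°  [same arc RB]
3. ∠NBR = 54°  [△NRB]

∠NBR = 54°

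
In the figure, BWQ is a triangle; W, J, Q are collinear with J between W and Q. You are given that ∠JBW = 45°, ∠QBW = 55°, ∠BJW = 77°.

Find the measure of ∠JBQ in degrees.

1. ∠BWJ = 58°  [△BWJ]
2. ∠BJQ = 103°  [linear pair at J on WQ]
3. ∠BWQ = 58°  [J on ray WQ]
4. ∠BQW = 67°  [△BWQ]
5. ∠BQJ = 67°  [J on ray QW]
6. ∠JBQ = 10°  [△BJQ]

∠JBQ = 10°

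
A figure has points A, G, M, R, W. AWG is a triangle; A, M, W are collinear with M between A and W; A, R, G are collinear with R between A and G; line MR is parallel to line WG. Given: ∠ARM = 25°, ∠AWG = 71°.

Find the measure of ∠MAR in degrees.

∠MAR = 84°

1. ∠AGW = 25°  [MR∥WG, corresponding at R]
2. ∠GAW = 84°  [△AWG]
3. ∠MAR = 84°  [M on AW, R on AG]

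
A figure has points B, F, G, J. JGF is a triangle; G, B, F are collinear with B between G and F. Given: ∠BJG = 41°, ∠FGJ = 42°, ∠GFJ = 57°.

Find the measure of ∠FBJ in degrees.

1. ∠BGJ = 42°  [B on ray GF]
2. ∠GBJ = 97°  [△JGB]
3. ∠FBJ = 83°  [linear pair at B on GF]

∠FBJ = 83°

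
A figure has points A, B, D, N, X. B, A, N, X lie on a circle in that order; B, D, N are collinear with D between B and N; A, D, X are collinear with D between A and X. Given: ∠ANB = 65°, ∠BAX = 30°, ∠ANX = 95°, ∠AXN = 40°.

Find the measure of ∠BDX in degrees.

∠BDX = 70°

1. ∠BNX = 30°  [same arc BX]
2. ∠NDX = 110°  [△NDX]
3. ∠BDX = 70°  [linear pair at D on BN]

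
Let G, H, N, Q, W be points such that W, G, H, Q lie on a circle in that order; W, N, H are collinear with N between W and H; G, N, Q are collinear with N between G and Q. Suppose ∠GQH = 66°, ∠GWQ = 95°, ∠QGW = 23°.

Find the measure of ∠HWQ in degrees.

∠HWQ = 29°

1. ∠GHQ = 85°  [cyclic WGHQ, opposite ∠W+∠H]
2. ∠HGQ = 29°  [△GHQ]
3. ∠HWQ = 29°  [same arc HQ]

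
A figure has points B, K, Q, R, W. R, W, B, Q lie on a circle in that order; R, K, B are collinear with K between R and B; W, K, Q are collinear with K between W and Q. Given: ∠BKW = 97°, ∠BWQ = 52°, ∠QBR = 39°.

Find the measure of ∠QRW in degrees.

∠QRW = 110°

1. ∠QKR = 97°  [vertical angles at K]
2. ∠BRQ = 52°  [same arc BQ]
3. ∠QWR = 39°  [same arc RQ]
4. ∠RQW = 31°  [△RKQ]
5. ∠QRW = 110°  [△RWQ]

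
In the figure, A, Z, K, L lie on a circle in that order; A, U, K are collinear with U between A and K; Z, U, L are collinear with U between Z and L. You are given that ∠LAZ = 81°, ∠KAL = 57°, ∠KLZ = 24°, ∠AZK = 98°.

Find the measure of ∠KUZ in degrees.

1. ∠KZL = 57°  [same arc KL]
2. ∠KAZ = 24°  [same arc ZK]
3. ∠AKZ = 58°  [△AZK]
4. ∠KUZ = 65°  [△ZUK]

∠KUZ = 65°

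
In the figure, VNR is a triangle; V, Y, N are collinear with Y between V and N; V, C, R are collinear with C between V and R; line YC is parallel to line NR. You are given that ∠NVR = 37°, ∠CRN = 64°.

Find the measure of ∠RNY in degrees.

1. ∠NRV = 64°  [C on ray RV]
2. ∠RNV = 79°  [△VNR]
3. ∠RNY = 79°  [Y on ray NV]

∠RNY = 79°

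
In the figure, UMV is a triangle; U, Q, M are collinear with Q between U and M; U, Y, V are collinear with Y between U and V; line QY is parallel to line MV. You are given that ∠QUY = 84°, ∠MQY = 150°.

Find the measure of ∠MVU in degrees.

∠MVU = 66°

1. ∠UQY = 30°  [linear pair at Q on UM]
2. ∠QYU = 66°  [△UQY]
3. ∠MVU = 66°  [QY∥MV, corresponding at Y]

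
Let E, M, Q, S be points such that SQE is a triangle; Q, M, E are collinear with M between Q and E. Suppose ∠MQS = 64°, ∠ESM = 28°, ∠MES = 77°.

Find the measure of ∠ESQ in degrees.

∠ESQ = 39°

1. ∠EQS = 64°  [M on ray QE]
2. ∠QES = 77°  [M on ray EQ]
3. ∠ESQ = 39°  [△SQE]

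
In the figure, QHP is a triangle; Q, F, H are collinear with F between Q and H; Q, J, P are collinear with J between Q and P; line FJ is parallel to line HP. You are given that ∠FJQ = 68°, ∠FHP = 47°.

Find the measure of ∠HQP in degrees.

∠HQP = 65°

1. ∠HPQ = 68°  [FJ∥HP, corresponding at J]
2. ∠PHQ = 47°  [F on ray HQ]
3. ∠HQP = 65°  [△QHP]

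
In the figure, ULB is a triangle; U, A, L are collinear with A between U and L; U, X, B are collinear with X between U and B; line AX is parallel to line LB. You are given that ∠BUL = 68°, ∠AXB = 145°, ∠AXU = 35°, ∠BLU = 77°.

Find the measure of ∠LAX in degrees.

1. ∠AUX = 68°  [A on UL, X on UB]
2. ∠UAX = 77°  [△UAX]
3. ∠LAX = 103°  [linear pair at A on UL]

∠LAX = 103°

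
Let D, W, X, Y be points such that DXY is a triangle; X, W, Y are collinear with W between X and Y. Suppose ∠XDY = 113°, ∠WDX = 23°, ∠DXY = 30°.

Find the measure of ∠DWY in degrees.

∠DWY = 53°

1. ∠DXW = 30°  [W on ray XY]
2. ∠DWX = 127°  [△DXW]
3. ∠DWY = 53°  [linear pair at W on XY]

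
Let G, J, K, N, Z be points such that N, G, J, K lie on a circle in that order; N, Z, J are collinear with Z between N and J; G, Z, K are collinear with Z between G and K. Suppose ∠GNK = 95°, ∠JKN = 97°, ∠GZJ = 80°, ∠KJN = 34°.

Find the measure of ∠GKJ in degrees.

∠GKJ = 46°

1. ∠GJK = 85°  [cyclic NGJK, opposite ∠N+∠J]
2. ∠JNK = 49°  [△NJK]
3. ∠JGK = 49°  [same arc JK]
4. ∠GKJ = 46°  [△GJK]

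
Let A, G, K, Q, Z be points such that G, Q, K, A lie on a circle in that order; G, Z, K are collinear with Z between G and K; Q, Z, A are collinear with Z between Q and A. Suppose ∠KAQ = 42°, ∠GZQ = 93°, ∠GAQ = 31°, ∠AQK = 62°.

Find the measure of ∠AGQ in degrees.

∠AGQ = 104°

1. ∠KGQ = 42°  [same arc QK]
2. ∠AQG = 45°  [△GZQ]
3. ∠AGQ = 104°  [△GQA]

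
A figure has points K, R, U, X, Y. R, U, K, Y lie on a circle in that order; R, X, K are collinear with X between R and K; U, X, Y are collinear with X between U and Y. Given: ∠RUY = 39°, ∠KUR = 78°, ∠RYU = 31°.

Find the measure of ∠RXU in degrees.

1. ∠RKU = 31°  [same arc RU]
2. ∠KRU = 71°  [△RUK]
3. ∠RXU = 70°  [△RXU]

∠RXU = 70°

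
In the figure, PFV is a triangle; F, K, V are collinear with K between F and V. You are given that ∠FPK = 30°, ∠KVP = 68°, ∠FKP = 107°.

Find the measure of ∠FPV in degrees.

1. ∠KFP = 43°  [△PFK]
2. ∠FVP = 68°  [K on ray VF]
3. ∠PFV = 43°  [K on ray FV]
4. ∠FPV = 69°  [△PFV]

∠FPV = 69°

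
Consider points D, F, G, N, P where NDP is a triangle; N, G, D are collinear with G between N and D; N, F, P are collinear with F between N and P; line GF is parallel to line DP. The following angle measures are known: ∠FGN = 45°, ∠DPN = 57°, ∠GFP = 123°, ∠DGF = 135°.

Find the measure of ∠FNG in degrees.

1. ∠NDP = 45°  [GF∥DP, corresponding at G]
2. ∠DNP = 78°  [△NDP]
3. ∠FNG = 78°  [G on ND, F on NP]

∠FNG = 78°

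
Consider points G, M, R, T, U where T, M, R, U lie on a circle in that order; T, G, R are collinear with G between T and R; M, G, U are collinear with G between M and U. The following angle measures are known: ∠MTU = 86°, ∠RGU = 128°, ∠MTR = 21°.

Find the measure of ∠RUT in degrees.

∠RUT = 84°

1. ∠MRU = 94°  [cyclic TMRU, opposite ∠T+∠R]
2. ∠MUR = 21°  [same arc MR]
3. ∠RMU = 65°  [△MRU]
4. ∠TRU = 31°  [△RGU]
5. ∠RTU = 65°  [same arc RU]
6. ∠RUT = 84°  [△TRU]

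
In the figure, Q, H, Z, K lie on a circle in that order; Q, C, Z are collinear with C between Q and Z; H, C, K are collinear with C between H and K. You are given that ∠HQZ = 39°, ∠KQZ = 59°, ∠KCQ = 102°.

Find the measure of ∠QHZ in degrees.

1. ∠KHZ = 59°  [same arc ZK]
2. ∠HCZ = 102°  [vertical angles at C]
3. ∠HZQ = 19°  [△HCZ]
4. ∠QHZ = 122°  [△QHZ]

∠QHZ = 122°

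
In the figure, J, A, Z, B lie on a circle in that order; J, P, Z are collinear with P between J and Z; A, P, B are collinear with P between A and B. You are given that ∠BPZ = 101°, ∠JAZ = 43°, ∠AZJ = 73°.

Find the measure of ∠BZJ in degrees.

1. ∠BPJ = 79°  [linear pair at P on JZ]
2. ∠JBZ = 137°  [cyclic JAZB, opposite ∠A+∠B]
3. ∠ABJ = 73°  [same arc JA]
4. ∠BJZ = 28°  [△JPB]
5. ∠BZJ = 15°  [△JZB]

∠BZJ = 15°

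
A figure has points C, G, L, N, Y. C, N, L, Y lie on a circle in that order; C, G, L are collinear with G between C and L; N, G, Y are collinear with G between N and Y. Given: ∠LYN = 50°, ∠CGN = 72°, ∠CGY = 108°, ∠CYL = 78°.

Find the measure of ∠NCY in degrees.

∠NCY = 94°

1. ∠LCN = 50°  [same arc NL]
2. ∠CNY = 58°  [△CGN]
3. ∠CNL = 102°  [cyclic CNLY, opposite ∠N+∠Y]
4. ∠CLN = 28°  [△CNL]
5. ∠CYN = 28°  [same arc CN]
6. ∠NCY = 94°  [△CNY]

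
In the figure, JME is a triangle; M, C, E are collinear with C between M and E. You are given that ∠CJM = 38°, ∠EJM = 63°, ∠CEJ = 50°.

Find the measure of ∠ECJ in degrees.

1. ∠JEM = 50°  [C on ray EM]
2. ∠EMJ = 67°  [△JME]
3. ∠CMJ = 67°  [C on ray ME]
4. ∠JCM = 75°  [△JMC]
5. ∠ECJ = 105°  [linear pair at C on ME]

∠ECJ = 105°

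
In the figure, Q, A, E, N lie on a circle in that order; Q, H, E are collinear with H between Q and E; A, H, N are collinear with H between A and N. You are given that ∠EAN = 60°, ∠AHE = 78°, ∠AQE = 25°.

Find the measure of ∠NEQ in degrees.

∠NEQ = 53°

1. ∠NHQ = 78°  [vertical angles at H]
2. ∠ANE = 25°  [same arc AE]
3. ∠EHN = 102°  [linear pair at H on QE]
4. ∠NEQ = 53°  [△EHN]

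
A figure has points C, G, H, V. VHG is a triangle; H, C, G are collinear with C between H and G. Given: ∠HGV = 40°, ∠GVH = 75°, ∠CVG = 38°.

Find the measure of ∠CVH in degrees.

∠CVH = 37°

1. ∠GHV = 65°  [△VHG]
2. ∠CGV = 40°  [C on ray GH]
3. ∠GCV = 102°  [△VCG]
4. ∠CHV = 65°  [C on ray HG]
5. ∠HCV = 78°  [linear pair at C on HG]
6. ∠CVH = 37°  [△VHC]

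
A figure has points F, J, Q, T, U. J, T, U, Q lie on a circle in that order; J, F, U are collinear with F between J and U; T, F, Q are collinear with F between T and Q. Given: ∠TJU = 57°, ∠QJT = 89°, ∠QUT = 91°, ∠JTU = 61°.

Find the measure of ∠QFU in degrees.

∠QFU = 94°

1. ∠TQU = 57°  [same arc TU]
2. ∠QTU = 32°  [△TUQ]
3. ∠JQU = 119°  [cyclic JTUQ, opposite ∠T+∠Q]
4. ∠QJU = 32°  [same arc UQ]
5. ∠JUQ = 29°  [△JUQ]
6. ∠QFU = 94°  [△UFQ]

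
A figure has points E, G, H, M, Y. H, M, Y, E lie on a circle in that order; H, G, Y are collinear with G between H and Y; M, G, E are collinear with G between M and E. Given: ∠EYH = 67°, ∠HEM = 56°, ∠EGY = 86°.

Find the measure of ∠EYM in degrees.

∠EYM = 123°

1. ∠EMH = 67°  [same arc HE]
2. ∠EHM = 57°  [△HME]
3. ∠EYM = 123°  [cyclic HMYE, opposite ∠H+∠Y]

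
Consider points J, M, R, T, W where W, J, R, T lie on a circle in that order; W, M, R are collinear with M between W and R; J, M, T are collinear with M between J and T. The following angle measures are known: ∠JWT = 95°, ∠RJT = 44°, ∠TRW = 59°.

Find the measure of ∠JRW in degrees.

1. ∠JRT = 85°  [cyclic WJRT, opposite ∠W+∠R]
2. ∠RWT = 44°  [same arc RT]
3. ∠JTR = 51°  [△JRT]
4. ∠RTW = 77°  [△WRT]
5. ∠JWR = 51°  [same arc JR]
6. ∠RJW = 103°  [cyclic WJRT, opposite ∠J+∠T]
7. ∠JRW = 26°  [△WJR]

∠JRW = 26°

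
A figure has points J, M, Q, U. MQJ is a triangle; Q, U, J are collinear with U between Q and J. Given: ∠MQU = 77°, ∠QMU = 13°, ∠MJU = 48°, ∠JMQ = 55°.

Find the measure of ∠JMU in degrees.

∠JMU = 42°

1. ∠MUQ = 90°  [△MQU]
2. ∠JUM = 90°  [linear pair at U on QJ]
3. ∠JMU = 42°  [△MUJ]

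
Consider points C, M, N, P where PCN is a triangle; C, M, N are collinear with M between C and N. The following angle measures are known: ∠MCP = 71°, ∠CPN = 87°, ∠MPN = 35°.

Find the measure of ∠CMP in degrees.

1. ∠NCP = 71°  [M on ray CN]
2. ∠CNP = 22°  [△PCN]
3. ∠MNP = 22°  [M on ray NC]
4. ∠NMP = 123°  [△PMN]
5. ∠CMP = 57°  [linear pair at M on CN]

∠CMP = 57°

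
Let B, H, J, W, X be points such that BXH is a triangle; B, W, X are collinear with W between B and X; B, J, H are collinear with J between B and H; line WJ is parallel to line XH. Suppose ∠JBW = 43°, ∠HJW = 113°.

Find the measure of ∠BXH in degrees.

∠BXH = 70°

1. ∠BJW = 67°  [linear pair at J on BH]
2. ∠BWJ = 70°  [△BWJ]
3. ∠BXH = 70°  [WJ∥XH, corresponding at W]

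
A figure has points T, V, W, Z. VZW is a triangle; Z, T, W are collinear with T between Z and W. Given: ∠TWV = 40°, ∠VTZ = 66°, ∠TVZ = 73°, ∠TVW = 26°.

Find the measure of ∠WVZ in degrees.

∠WVZ = 99°

1. ∠VWZ = 40°  [T on ray WZ]
2. ∠TZV = 41°  [△VZT]
3. ∠VZW = 41°  [T on ray ZW]
4. ∠WVZ = 99°  [△VZW]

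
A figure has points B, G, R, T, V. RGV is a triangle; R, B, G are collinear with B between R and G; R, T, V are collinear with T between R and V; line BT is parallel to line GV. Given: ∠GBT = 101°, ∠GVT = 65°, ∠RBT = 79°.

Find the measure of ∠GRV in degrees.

1. ∠GVR = 65°  [T on ray VR]
2. ∠RGV = 79°  [BT∥GV, corresponding at B]
3. ∠GRV = 36°  [△RGV]

∠GRV = 36°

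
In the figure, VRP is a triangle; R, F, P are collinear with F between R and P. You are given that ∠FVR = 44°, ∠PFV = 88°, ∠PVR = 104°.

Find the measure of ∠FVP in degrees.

1. ∠RFV = 92°  [linear pair at F on RP]
2. ∠FRV = 44°  [△VRF]
3. ∠PRV = 44°  [F on ray RP]
4. ∠RPV = 32°  [△VRP]
5. ∠FPV = 32°  [F on ray PR]
6. ∠FVP = 60°  [△VFP]

∠FVP = 60°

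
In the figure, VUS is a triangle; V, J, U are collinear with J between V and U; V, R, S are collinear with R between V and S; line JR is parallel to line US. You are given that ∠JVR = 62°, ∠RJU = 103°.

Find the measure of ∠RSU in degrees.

1. ∠RJV = 77°  [linear pair at J on VU]
2. ∠JRV = 41°  [△VJR]
3. ∠JRS = 139°  [linear pair at R on VS]
4. ∠RSU = 41°  [JR∥US, co-interior at S–R]

∠RSU = 41°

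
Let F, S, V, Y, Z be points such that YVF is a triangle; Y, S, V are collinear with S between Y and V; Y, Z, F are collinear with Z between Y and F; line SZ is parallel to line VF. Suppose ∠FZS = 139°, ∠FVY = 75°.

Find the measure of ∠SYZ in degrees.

∠SYZ = 64°

1. ∠SZY = 41°  [linear pair at Z on YF]
2. ∠YSZ = 75°  [SZ∥VF, corresponding at S]
3. ∠SYZ = 64°  [△YSZ]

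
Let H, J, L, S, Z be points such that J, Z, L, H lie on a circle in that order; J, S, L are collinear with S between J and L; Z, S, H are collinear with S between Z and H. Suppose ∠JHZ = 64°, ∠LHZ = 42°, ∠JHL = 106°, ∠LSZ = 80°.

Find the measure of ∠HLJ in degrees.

∠HLJ = 38°

1. ∠LJZ = 42°  [same arc ZL]
2. ∠JSZ = 100°  [linear pair at S on JL]
3. ∠HZJ = 38°  [△JSZ]
4. ∠HLJ = 38°  [same arc JH]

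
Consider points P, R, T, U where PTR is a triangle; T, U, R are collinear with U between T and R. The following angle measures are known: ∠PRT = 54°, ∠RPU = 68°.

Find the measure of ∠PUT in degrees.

∠PUT = 122°

1. ∠PRU = 54°  [U on ray RT]
2. ∠PUR = 58°  [△PUR]
3. ∠PUT = 122°  [linear pair at U on TR]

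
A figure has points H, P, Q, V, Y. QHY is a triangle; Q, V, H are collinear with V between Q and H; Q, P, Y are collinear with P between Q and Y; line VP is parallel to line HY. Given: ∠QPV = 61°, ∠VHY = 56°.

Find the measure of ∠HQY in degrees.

∠HQY = 63°

1. ∠HYQ = 61°  [VP∥HY, corresponding at P]
2. ∠QHY = 56°  [V on ray HQ]
3. ∠HQY = 63°  [△QHY]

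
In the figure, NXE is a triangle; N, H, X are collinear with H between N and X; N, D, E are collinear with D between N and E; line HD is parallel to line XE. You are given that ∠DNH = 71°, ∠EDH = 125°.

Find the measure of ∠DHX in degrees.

∠DHX = 126°

1. ∠HDN = 55°  [linear pair at D on NE]
2. ∠DHN = 54°  [△NHD]
3. ∠DHX = 126°  [linear pair at H on NX]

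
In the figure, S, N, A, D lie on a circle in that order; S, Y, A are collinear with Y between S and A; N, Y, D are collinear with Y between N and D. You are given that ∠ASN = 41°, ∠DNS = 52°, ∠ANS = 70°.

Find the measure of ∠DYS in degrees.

∠DYS = 93°

1. ∠ADN = 41°  [same arc NA]
2. ∠DAS = 52°  [same arc SD]
3. ∠AYD = 87°  [△AYD]
4. ∠DYS = 93°  [linear pair at Y on SA]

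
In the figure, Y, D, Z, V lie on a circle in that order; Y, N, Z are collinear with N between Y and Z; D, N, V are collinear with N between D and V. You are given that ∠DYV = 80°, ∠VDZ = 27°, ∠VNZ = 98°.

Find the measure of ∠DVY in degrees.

∠DVY = 71°

1. ∠VYZ = 27°  [same arc ZV]
2. ∠VNY = 82°  [linear pair at N on YZ]
3. ∠DVY = 71°  [△YNV]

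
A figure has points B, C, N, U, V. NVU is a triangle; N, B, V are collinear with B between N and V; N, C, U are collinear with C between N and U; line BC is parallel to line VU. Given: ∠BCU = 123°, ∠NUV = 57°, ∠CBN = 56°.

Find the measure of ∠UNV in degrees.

1. ∠BCN = 57°  [linear pair at C on NU]
2. ∠BNC = 67°  [△NBC]
3. ∠UNV = 67°  [B on NV, C on NU]

∠UNV = 67°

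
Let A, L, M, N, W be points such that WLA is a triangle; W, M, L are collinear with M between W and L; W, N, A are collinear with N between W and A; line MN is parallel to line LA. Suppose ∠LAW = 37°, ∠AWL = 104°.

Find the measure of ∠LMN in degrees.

∠LMN = 141°

1. ∠ALW = 39°  [△WLA]
2. ∠NMW = 39°  [MN∥LA, corresponding at M]
3. ∠LMN = 141°  [linear pair at M on WL]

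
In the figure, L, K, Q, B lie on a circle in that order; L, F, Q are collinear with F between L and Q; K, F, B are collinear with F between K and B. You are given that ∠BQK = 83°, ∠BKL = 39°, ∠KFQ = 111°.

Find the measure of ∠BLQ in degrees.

1. ∠BLK = 97°  [cyclic LKQB, opposite ∠L+∠Q]
2. ∠KBL = 44°  [△LKB]
3. ∠BFL = 111°  [vertical angles at F]
4. ∠BLQ = 25°  [△LFB]

∠BLQ = 25°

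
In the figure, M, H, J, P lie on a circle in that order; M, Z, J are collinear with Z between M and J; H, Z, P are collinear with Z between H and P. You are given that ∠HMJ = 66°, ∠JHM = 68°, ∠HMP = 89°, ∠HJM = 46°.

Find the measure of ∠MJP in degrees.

∠MJP = 45°

1. ∠HPM = 46°  [same arc MH]
2. ∠MHP = 45°  [△MHP]
3. ∠MJP = 45°  [same arc MP]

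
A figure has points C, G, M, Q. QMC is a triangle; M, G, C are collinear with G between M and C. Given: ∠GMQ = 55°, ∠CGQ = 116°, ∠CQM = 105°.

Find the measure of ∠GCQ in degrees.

1. ∠CMQ = 55°  [G on ray MC]
2. ∠MCQ = 20°  [△QMC]
3. ∠GCQ = 20°  [G on ray CM]

∠GCQ = 20°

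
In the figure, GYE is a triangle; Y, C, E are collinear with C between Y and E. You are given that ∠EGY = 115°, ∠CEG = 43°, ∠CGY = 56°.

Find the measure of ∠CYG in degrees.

∠CYG = 22°

1. ∠GEY = 43°  [C on ray EY]
2. ∠EYG = 22°  [△GYE]
3. ∠CYG = 22°  [C on ray YE]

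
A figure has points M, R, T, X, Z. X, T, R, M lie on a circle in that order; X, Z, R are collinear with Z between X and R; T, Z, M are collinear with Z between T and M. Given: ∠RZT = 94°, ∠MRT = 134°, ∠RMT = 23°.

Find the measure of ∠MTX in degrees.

1. ∠TZX = 86°  [linear pair at Z on XR]
2. ∠RXT = 23°  [same arc TR]
3. ∠MTX = 71°  [△XZT]

∠MTX = 71°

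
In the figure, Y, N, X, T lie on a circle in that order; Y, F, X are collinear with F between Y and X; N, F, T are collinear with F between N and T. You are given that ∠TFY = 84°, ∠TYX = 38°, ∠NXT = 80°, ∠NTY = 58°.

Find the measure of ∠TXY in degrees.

1. ∠TFX = 96°  [linear pair at F on YX]
2. ∠TNX = 38°  [same arc XT]
3. ∠NTX = 62°  [△NXT]
4. ∠TXY = 22°  [△XFT]

∠TXY = 22°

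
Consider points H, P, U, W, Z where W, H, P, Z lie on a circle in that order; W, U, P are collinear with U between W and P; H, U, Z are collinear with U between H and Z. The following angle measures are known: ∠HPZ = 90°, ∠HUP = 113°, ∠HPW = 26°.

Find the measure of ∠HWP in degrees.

1. ∠HWZ = 90°  [cyclic WHPZ, opposite ∠W+∠P]
2. ∠HUW = 67°  [linear pair at U on WP]
3. ∠HZW = 26°  [same arc WH]
4. ∠WHZ = 64°  [△WHZ]
5. ∠HWP = 49°  [△WUH]

∠HWP = 49°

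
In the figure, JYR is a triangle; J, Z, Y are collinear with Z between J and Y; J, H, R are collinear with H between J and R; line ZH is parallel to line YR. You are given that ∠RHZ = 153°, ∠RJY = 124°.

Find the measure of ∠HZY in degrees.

1. ∠JHZ = 27°  [linear pair at H on JR]
2. ∠HJZ = 124°  [Z on JY, H on JR]
3. ∠HZJ = 29°  [△JZH]
4. ∠HZY = 151°  [linear pair at Z on JY]

∠HZY = 151°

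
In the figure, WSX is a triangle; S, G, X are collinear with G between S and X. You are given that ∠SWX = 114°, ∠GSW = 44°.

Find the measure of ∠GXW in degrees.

∠GXW = 22°

1. ∠WSX = 44°  [G on ray SX]
2. ∠SXW = 22°  [△WSX]
3. ∠GXW = 22°  [G on ray XS]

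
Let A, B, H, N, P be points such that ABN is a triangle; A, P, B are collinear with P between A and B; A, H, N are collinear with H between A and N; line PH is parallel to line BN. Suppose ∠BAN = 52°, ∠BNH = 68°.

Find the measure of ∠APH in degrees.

1. ∠ANB = 68°  [H on ray NA]
2. ∠ABN = 60°  [△ABN]
3. ∠APH = 60°  [PH∥BN, corresponding at P]

∠APH = 60°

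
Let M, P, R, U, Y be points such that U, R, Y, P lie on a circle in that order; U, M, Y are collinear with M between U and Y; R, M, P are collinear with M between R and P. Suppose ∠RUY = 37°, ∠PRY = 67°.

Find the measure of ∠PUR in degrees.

1. ∠RPY = 37°  [same arc RY]
2. ∠PYR = 76°  [△RYP]
3. ∠PUR = 104°  [cyclic URYP, opposite ∠U+∠Y]

∠PUR = 104°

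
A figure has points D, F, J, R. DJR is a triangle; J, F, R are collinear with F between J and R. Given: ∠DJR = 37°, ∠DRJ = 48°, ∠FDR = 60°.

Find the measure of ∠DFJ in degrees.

∠DFJ = 108°

1. ∠DRF = 48°  [F on ray RJ]
2. ∠DFR = 72°  [△DFR]
3. ∠DFJ = 108°  [linear pair at F on JR]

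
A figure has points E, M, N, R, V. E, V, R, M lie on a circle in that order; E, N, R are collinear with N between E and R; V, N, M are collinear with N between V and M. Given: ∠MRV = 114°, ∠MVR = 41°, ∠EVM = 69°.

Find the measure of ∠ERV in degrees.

1. ∠MEV = 66°  [cyclic EVRM, opposite ∠E+∠R]
2. ∠EMV = 45°  [△EVM]
3. ∠ERV = 45°  [same arc EV]

∠ERV = 45°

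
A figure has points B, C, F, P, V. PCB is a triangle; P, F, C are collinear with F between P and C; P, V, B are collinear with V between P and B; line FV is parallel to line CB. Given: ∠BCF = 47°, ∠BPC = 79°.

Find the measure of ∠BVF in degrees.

∠BVF = 126°

1. ∠BCP = 47°  [F on ray CP]
2. ∠CBP = 54°  [△PCB]
3. ∠FVP = 54°  [FV∥CB, corresponding at V]
4. ∠BVF = 126°  [linear pair at V on PB]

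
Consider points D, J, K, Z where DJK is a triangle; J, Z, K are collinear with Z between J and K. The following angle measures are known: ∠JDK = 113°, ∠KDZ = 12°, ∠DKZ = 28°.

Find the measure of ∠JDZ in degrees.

1. ∠DZK = 140°  [△DZK]
2. ∠DKJ = 28°  [Z on ray KJ]
3. ∠DZJ = 40°  [linear pair at Z on JK]
4. ∠DJK = 39°  [△DJK]
5. ∠DJZ = 39°  [Z on ray JK]
6. ∠JDZ = 101°  [△DJZ]

∠JDZ = 101°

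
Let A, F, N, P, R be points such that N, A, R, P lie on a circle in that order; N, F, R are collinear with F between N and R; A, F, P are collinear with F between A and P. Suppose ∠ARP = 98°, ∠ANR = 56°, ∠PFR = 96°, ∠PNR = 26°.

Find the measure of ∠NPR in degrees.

∠NPR = 126°

1. ∠APR = 56°  [same arc AR]
2. ∠NRP = 28°  [△RFP]
3. ∠NPR = 126°  [△NRP]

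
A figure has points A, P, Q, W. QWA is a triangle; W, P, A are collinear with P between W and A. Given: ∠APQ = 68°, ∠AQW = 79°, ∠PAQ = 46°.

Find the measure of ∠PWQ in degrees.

1. ∠QAW = 46°  [P on ray AW]
2. ∠AWQ = 55°  [△QWA]
3. ∠PWQ = 55°  [P on ray WA]

∠PWQ = 55°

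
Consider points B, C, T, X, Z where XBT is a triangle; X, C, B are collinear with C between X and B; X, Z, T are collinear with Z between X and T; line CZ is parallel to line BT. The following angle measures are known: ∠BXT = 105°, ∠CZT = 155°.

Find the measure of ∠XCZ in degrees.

1. ∠CXZ = 105°  [C on XB, Z on XT]
2. ∠CZX = 25°  [linear pair at Z on XT]
3. ∠XCZ = 50°  [△XCZ]

∠XCZ = 50°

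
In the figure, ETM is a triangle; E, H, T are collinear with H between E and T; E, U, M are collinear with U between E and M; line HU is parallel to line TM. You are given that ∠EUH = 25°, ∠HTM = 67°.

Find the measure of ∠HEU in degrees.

1. ∠EMT = 25°  [HU∥TM, corresponding at U]
2. ∠ETM = 67°  [H on ray TE]
3. ∠MET = 88°  [△ETM]
4. ∠HEU = 88°  [H on ET, U on EM]

∠HEU = 88°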